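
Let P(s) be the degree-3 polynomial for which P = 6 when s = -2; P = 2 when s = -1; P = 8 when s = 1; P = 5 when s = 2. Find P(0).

Evaluate each Lagrange basis at s = 0:
L_0(0) = (1)·(-1)·(-2)/[(-1)·(-3)·(-4)] = -1/6
L_1(0) = (2)·(-1)·(-2)/[(1)·(-2)·(-3)] = 2/3
L_2(0) = (2)·(1)·(-2)/[(3)·(2)·(-1)] = 2/3
L_3(0) = (2)·(1)·(-1)/[(4)·(3)·(1)] = -1/6
Sum: 6·(-1/6) + 2·(2/3) + 8·(2/3) + 5·(-1/6) = 29/6

29/6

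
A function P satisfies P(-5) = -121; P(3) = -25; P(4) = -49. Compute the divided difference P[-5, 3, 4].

P[-5,3] = (-25 - (-121)) / (3 - (-5)) = 12
P[3,4] = (-49 - (-25)) / (4 - 3) = -24
P[-5,3,4] = (-24 - 12) / (4 - (-5)) = -4

-4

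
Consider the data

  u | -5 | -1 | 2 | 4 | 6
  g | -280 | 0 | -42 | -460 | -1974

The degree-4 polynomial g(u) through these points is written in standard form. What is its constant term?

0

L_0(u) = (u + 1)(u - 2)(u - 4)(u - 6) / [2772] = (1/2772)u^4 - (1/252)u^3 + (8/693)u^2 - (1/693)u - 4/231
L_1(u) = (u + 5)(u - 2)(u - 4)(u - 6) / [-420] = -(1/420)u^4 + (1/60)u^3 + (4/105)u^2 - (43/105)u + 4/7
L_2(u) = (u + 5)(u + 1)(u - 4)(u - 6) / [168] = (1/168)u^4 - (1/42)u^3 - (31/168)u^2 + (47/84)u + 5/7
L_3(u) = (u + 5)(u + 1)(u - 2)(u - 6) / [-180] = -(1/180)u^4 + (1/90)u^3 + (31/180)u^2 - (8/45)u - 1/3
L_4(u) = (u + 5)(u + 1)(u - 2)(u - 4) / [616] = (1/616)u^4 - (23/616)u^2 + (9/308)u + 5/77
g(u) = (-280)·L_0 + 0·L_1 + (-42)·L_2 + (-460)·L_3 + (-1974)·L_4
Only the constant term is needed; take it from each L_i and combine:
(-280)·(-4/231) + 0·(4/7) + (-42)·(5/7) + (-460)·(-1/3) + (-1974)·(5/77) = 0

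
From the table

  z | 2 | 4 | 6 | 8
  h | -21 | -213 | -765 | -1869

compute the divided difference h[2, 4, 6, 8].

-4

h[2,4] = (-213 - (-21)) / (4 - 2) = -96
h[4,6] = (-765 - (-213)) / (6 - 4) = -276
h[6,8] = (-1869 - (-765)) / (8 - 6) = -552
h[2,4,6] = (-276 - (-96)) / (6 - 2) = -45
h[4,6,8] = (-552 - (-276)) / (8 - 4) = -69
h[2,4,6,8] = (-69 - (-45)) / (8 - 2) = -4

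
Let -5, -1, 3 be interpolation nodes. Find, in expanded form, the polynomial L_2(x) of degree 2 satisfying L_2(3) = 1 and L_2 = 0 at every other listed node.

L_2(x) = (x + 5)(x + 1) / [(8)·(4)]
       = (x^2 + 6x + 5) / (32)

L_2(x) = (1/32)x^2 + (3/16)x + 5/32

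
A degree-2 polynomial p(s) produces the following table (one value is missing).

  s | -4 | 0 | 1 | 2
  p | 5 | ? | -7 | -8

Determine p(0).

The 3 known values determine p uniquely (degree ≤ 2).
L_0(0) = (-1)·(-2)/[(-5)·(-6)] = 1/15
L_1(0) = (4)·(-2)/[(5)·(-1)] = 8/5
L_2(0) = (4)·(-1)/[(6)·(1)] = -2/3
Sum: 5·(1/15) + (-7)·(8/5) + (-8)·(-2/3) = -83/15

-83/15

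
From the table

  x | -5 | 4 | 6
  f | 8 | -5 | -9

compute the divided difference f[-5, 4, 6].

-5/99

f[-5,4] = (-5 - 8) / (4 - (-5)) = -13/9
f[4,6] = (-9 - (-5)) / (6 - 4) = -2
f[-5,4,6] = (-2 - (-13/9)) / (6 - (-5)) = -5/99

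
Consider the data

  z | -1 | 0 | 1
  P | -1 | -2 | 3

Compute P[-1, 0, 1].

3

P[-1,0] = (-2 - (-1)) / (0 - (-1)) = -1
P[0,1] = (3 - (-2)) / (1 - 0) = 5
P[-1,0,1] = (5 - (-1)) / (1 - (-1)) = 3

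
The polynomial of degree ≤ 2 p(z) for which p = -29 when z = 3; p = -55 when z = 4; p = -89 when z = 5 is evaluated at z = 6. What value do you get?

-131

Evaluate each Lagrange basis at z = 6:
L_0(6) = (2)·(1)/[(-1)·(-2)] = 1
L_1(6) = (3)·(1)/[(1)·(-1)] = -3
L_2(6) = (3)·(2)/[(2)·(1)] = 3
Sum: (-29)·(1) + (-55)·(-3) + (-89)·(3) = -131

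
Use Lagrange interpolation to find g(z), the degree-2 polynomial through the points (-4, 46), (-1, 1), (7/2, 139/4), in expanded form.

Build the Lagrange basis polynomials:
L_0(z) = (z + 1)(z - 7/2) / [45/2] = (2/45)z^2 - (1/9)z - 7/45
L_1(z) = (z + 4)(z - 7/2) / [-27/2] = -(2/27)z^2 - (1/27)z + 28/27
L_2(z) = (z + 4)(z + 1) / [135/4] = (4/135)z^2 + (4/27)z + 16/135
g(z) = 46·L_0 + 1·L_1 + (139/4)·L_2
  46·L_0(z) = (92/45)z^2 - (46/9)z - 322/45
  1·L_1(z) = -(2/27)z^2 - (1/27)z + 28/27
  (139/4)·L_2(z) = (139/135)z^2 + (139/27)z + 556/135
Adding term by term: 3z^2 - 2

g(z) = 3z^2 - 2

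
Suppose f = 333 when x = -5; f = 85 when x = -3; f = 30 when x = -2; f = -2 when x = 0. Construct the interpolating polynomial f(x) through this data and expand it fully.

Newton's divided differences:
f[-5,-3] = (85 - 333) / (-3 - (-5)) = -124
f[-3,-2] = (30 - 85) / (-2 - (-3)) = -55
f[-2,0] = (-2 - 30) / (0 - (-2)) = -16
f[-5,-3,-2] = (-55 - (-124)) / (-2 - (-5)) = 23
f[-3,-2,0] = (-16 - (-55)) / (0 - (-3)) = 13
f[-5,-3,-2,0] = (13 - 23) / (0 - (-5)) = -2
f(x) = 333 + (-124)·(x + 5) + 23·(x + 5)(x + 3) + (-2)·(x + 5)(x + 3)(x + 2)
Expanding: f(x) = -2x^3 + 3x^2 - 2x - 2

f(x) = -2x^3 + 3x^2 - 2x - 2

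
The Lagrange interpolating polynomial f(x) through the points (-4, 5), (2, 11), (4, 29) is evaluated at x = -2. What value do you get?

Evaluate each Lagrange basis at x = -2:
L_0(-2) = (-4)·(-6)/[(-6)·(-8)] = 1/2
L_1(-2) = (2)·(-6)/[(6)·(-2)] = 1
L_2(-2) = (2)·(-4)/[(8)·(2)] = -1/2
Sum: 5·(1/2) + 11·(1) + 29·(-1/2) = -1

-1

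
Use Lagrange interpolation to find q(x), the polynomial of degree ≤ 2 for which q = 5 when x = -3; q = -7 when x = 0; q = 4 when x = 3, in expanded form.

q(x) = (23/18)x^2 - (1/6)x - 7

Build the Lagrange basis polynomials:
L_0(x) = x(x - 3) / [18] = (1/18)x^2 - (1/6)x
L_1(x) = (x + 3)(x - 3) / [-9] = -(1/9)x^2 + 1
L_2(x) = (x + 3)x / [18] = (1/18)x^2 + (1/6)x
q(x) = 5·L_0 + (-7)·L_1 + 4·L_2
  5·L_0(x) = (5/18)x^2 - (5/6)x
  (-7)·L_1(x) = (7/9)x^2 - 7
  4·L_2(x) = (2/9)x^2 + (2/3)x
Adding term by term: (23/18)x^2 - (1/6)x - 7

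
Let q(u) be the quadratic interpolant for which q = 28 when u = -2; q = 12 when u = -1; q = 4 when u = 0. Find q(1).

4

L_0(1) = (2)·(1)/[(-1)·(-2)] = 1
L_1(1) = (3)·(1)/[(1)·(-1)] = -3
L_2(1) = (3)·(2)/[(2)·(1)] = 3
Sum: 28·(1) + 12·(-3) + 4·(3) = 4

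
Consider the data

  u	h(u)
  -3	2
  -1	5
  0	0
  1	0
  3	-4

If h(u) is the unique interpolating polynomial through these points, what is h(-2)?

Evaluate each Lagrange basis at u = -2:
L_0(-2) = (-1)·(-2)·(-3)·(-5)/[(-2)·(-3)·(-4)·(-6)] = 5/24
L_1(-2) = (1)·(-2)·(-3)·(-5)/[(2)·(-1)·(-2)·(-4)] = 15/8
L_2(-2) = (1)·(-1)·(-3)·(-5)/[(3)·(1)·(-1)·(-3)] = -5/3
L_3(-2) = (1)·(-1)·(-2)·(-5)/[(4)·(2)·(1)·(-2)] = 5/8
L_4(-2) = (1)·(-1)·(-2)·(-3)/[(6)·(4)·(3)·(2)] = -1/24
Sum: 2·(5/24) + 5·(15/8) + 0 + 0 + (-4)·(-1/24) = 239/24

239/24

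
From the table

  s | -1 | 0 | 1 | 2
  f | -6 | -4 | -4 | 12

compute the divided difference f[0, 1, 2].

f[0,1] = (-4 - (-4)) / (1 - 0) = 0
f[1,2] = (12 - (-4)) / (2 - 1) = 16
f[0,1,2] = (16 - 0) / (2 - 0) = 8

8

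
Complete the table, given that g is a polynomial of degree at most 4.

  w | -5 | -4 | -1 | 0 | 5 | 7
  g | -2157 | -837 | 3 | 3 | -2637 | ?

The 5 known values determine g uniquely (degree ≤ 4).
L_0(7) = (11)·(8)·(7)·(2)/[(-1)·(-4)·(-5)·(-10)] = 154/25
L_1(7) = (12)·(8)·(7)·(2)/[(1)·(-3)·(-4)·(-9)] = -112/9
L_2(7) = (12)·(11)·(7)·(2)/[(4)·(3)·(-1)·(-6)] = 77/3
L_3(7) = (12)·(11)·(8)·(2)/[(5)·(4)·(1)·(-5)] = -528/25
L_4(7) = (12)·(11)·(8)·(7)/[(10)·(9)·(6)·(5)] = 616/225
Sum: (-2157)·(154/25) + (-837)·(-112/9) + 3·(77/3) + 3·(-528/25) + (-2637)·(616/225) = -10077

-10077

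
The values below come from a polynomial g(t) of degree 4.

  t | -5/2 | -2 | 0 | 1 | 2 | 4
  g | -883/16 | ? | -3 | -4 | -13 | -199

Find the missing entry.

-25

The 5 known values determine g uniquely (degree ≤ 4).
Evaluate each Lagrange basis at t = -2:
L_0(-2) = (-2)·(-3)·(-4)·(-6)/[(-5/2)·(-7/2)·(-9/2)·(-13/2)] = 256/455
L_1(-2) = (1/2)·(-3)·(-4)·(-6)/[(5/2)·(-1)·(-2)·(-4)] = 9/5
L_2(-2) = (1/2)·(-2)·(-4)·(-6)/[(7/2)·(1)·(-1)·(-3)] = -16/7
L_3(-2) = (1/2)·(-2)·(-3)·(-6)/[(9/2)·(2)·(1)·(-2)] = 1
L_4(-2) = (1/2)·(-2)·(-3)·(-4)/[(13/2)·(4)·(3)·(2)] = -1/13
Sum: (-883/16)·(256/455) + (-3)·(9/5) + (-4)·(-16/7) + (-13)·(1) + (-199)·(-1/13) = -25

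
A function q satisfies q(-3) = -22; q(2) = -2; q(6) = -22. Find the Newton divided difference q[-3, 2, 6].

q[-3,2] = (-2 - (-22)) / (2 - (-3)) = 4
q[2,6] = (-22 - (-2)) / (6 - 2) = -5
q[-3,2,6] = (-5 - 4) / (6 - (-3)) = -1

-1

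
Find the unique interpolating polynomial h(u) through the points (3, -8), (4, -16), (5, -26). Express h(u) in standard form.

Build the Lagrange basis polynomials:
L_0(u) = (u - 4)(u - 5) / [2] = (1/2)u^2 - (9/2)u + 10
L_1(u) = (u - 3)(u - 5) / [-1] = -u^2 + 8u - 15
L_2(u) = (u - 3)(u - 4) / [2] = (1/2)u^2 - (7/2)u + 6
h(u) = (-8)·L_0 + (-16)·L_1 + (-26)·L_2
  (-8)·L_0(u) = -4u^2 + 36u - 80
  (-16)·L_1(u) = 16u^2 - 128u + 240
  (-26)·L_2(u) = -13u^2 + 91u - 156
Adding term by term: -u^2 - u + 4

h(u) = -u^2 - u + 4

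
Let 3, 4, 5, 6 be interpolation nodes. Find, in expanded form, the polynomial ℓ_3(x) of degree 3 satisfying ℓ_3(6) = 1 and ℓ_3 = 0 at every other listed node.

ℓ_3(x) = (1/6)x^3 - 2x^2 + (47/6)x - 10

ℓ_3(x) = (x - 3)(x - 4)(x - 5) / [(3)·(2)·(1)]
       = (x^3 - 12x^2 + 47x - 60) / (6)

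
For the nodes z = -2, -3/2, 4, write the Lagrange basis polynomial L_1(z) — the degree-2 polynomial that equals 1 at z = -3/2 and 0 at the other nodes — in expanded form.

L_1(z) = (z + 2)(z - 4) / [(1/2)·(-11/2)]
       = (z^2 - 2z - 8) / (-11/4)

L_1(z) = -(4/11)z^2 + (8/11)z + 32/11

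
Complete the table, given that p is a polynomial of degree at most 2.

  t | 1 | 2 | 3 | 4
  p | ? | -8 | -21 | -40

-1

The 3 known values determine p uniquely (degree ≤ 2).
L_0(1) = (-2)·(-3)/[(-1)·(-2)] = 3
L_1(1) = (-1)·(-3)/[(1)·(-1)] = -3
L_2(1) = (-1)·(-2)/[(2)·(1)] = 1
Sum: (-8)·(3) + (-21)·(-3) + (-40)·(1) = -1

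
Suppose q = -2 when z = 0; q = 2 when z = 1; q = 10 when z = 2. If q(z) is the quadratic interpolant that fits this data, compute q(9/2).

L_0(9/2) = (7/2)·(5/2)/[(-1)·(-2)] = 35/8
L_1(9/2) = (9/2)·(5/2)/[(1)·(-1)] = -45/4
L_2(9/2) = (9/2)·(7/2)/[(2)·(1)] = 63/8
Sum: (-2)·(35/8) + 2·(-45/4) + 10·(63/8) = 95/2

95/2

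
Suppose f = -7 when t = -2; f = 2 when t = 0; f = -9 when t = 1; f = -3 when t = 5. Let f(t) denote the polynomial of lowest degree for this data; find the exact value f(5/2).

-739/28

L_0(5/2) = (5/2)·(3/2)·(-5/2)/[(-2)·(-3)·(-7)] = 25/112
L_1(5/2) = (9/2)·(3/2)·(-5/2)/[(2)·(-1)·(-5)] = -27/16
L_2(5/2) = (9/2)·(5/2)·(-5/2)/[(3)·(1)·(-4)] = 75/32
L_3(5/2) = (9/2)·(5/2)·(3/2)/[(7)·(5)·(4)] = 27/224
Sum: (-7)·(25/112) + 2·(-27/16) + (-9)·(75/32) + (-3)·(27/224) = -739/28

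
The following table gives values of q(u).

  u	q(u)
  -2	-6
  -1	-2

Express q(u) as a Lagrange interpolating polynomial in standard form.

L_0(u) = (u + 1) / [-1] = -u - 1
L_1(u) = (u + 2) / [1] = u + 2
q(u) = (-6)·L_0 + (-2)·L_1
  (-6)·L_0(u) = 6u + 6
  (-2)·L_1(u) = -2u - 4
Adding term by term: 4u + 2

q(u) = 4u + 2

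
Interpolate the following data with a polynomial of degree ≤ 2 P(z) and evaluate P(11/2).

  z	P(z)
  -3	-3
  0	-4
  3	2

Using Newton's divided-difference form:
P[-3,0] = (-4 - (-3)) / (0 - (-3)) = -1/3
P[0,3] = (2 - (-4)) / (3 - 0) = 2
P[-3,0,3] = (2 - (-1/3)) / (3 - (-3)) = 7/18
P(11/2) = -3 + (-1/3)·(17/2) + (7/18)·(17/2)·(11/2) = 889/72

889/72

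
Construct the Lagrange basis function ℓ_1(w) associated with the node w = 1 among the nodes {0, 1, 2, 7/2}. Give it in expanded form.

ℓ_1(w) = w(w - 2)(w - 7/2) / [(1)·(-1)·(-5/2)]
       = (w^3 - (11/2)w^2 + 7w) / (5/2)

ℓ_1(w) = (2/5)w^3 - (11/5)w^2 + (14/5)w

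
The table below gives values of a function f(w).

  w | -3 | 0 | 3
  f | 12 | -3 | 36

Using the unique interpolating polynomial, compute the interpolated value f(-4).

L_0(-4) = (-4)·(-7)/[(-3)·(-6)] = 14/9
L_1(-4) = (-1)·(-7)/[(3)·(-3)] = -7/9
L_2(-4) = (-1)·(-4)/[(6)·(3)] = 2/9
Sum: 12·(14/9) + (-3)·(-7/9) + 36·(2/9) = 29

29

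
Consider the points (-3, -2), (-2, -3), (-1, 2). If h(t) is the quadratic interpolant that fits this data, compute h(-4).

L_0(-4) = (-2)·(-3)/[(-1)·(-2)] = 3
L_1(-4) = (-1)·(-3)/[(1)·(-1)] = -3
L_2(-4) = (-1)·(-2)/[(2)·(1)] = 1
Sum: (-2)·(3) + (-3)·(-3) + 2·(1) = 5

5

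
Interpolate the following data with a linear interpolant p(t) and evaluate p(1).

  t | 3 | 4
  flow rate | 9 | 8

11

Evaluate each Lagrange basis at t = 1:
L_0(1) = (-3)/[(-1)] = 3
L_1(1) = (-2)/[(1)] = -2
Sum: 9·(3) + 8·(-2) = 11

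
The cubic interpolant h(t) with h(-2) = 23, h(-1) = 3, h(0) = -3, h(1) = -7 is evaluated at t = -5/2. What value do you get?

42

L_0(-5/2) = (-3/2)·(-5/2)·(-7/2)/[(-1)·(-2)·(-3)] = 35/16
L_1(-5/2) = (-1/2)·(-5/2)·(-7/2)/[(1)·(-1)·(-2)] = -35/16
L_2(-5/2) = (-1/2)·(-3/2)·(-7/2)/[(2)·(1)·(-1)] = 21/16
L_3(-5/2) = (-1/2)·(-3/2)·(-5/2)/[(3)·(2)·(1)] = -5/16
Sum: 23·(35/16) + 3·(-35/16) + (-3)·(21/16) + (-7)·(-5/16) = 42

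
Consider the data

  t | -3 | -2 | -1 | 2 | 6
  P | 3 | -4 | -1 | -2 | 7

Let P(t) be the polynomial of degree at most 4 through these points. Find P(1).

Evaluate each Lagrange basis at t = 1:
L_0(1) = (3)·(2)·(-1)·(-5)/[(-1)·(-2)·(-5)·(-9)] = 1/3
L_1(1) = (4)·(2)·(-1)·(-5)/[(1)·(-1)·(-4)·(-8)] = -5/4
L_2(1) = (4)·(3)·(-1)·(-5)/[(2)·(1)·(-3)·(-7)] = 10/7
L_3(1) = (4)·(3)·(2)·(-5)/[(5)·(4)·(3)·(-4)] = 1/2
L_4(1) = (4)·(3)·(2)·(-1)/[(9)·(8)·(7)·(4)] = -1/84
Sum: 3·(1/3) + (-4)·(-5/4) + (-1)·(10/7) + (-2)·(1/2) + 7·(-1/84) = 293/84

293/84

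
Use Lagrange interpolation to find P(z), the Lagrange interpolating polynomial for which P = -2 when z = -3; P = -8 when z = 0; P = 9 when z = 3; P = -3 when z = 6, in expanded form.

Build the Lagrange basis polynomials:
L_0(z) = z(z - 3)(z - 6) / [-162] = -(1/162)z^3 + (1/18)z^2 - (1/9)z
L_1(z) = (z + 3)(z - 3)(z - 6) / [54] = (1/54)z^3 - (1/9)z^2 - (1/6)z + 1
L_2(z) = (z + 3)z(z - 6) / [-54] = -(1/54)z^3 + (1/18)z^2 + (1/3)z
L_3(z) = (z + 3)z(z - 3) / [162] = (1/162)z^3 - (1/18)z
P(z) = (-2)·L_0 + (-8)·L_1 + 9·L_2 + (-3)·L_3
  (-2)·L_0(z) = (1/81)z^3 - (1/9)z^2 + (2/9)z
  (-8)·L_1(z) = -(4/27)z^3 + (8/9)z^2 + (4/3)z - 8
  9·L_2(z) = -(1/6)z^3 + (1/2)z^2 + 3z
  (-3)·L_3(z) = -(1/54)z^3 + (1/6)z
Adding term by term: -(26/81)z^3 + (23/18)z^2 + (85/18)z - 8

P(z) = -(26/81)z^3 + (23/18)z^2 + (85/18)z - 8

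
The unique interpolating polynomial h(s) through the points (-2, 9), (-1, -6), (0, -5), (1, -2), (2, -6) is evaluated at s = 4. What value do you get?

Using Newton's divided-difference form:
h[-2,-1] = (-6 - 9) / (-1 - (-2)) = -15
h[-1,0] = (-5 - (-6)) / (0 - (-1)) = 1
h[0,1] = (-2 - (-5)) / (1 - 0) = 3
h[1,2] = (-6 - (-2)) / (2 - 1) = -4
h[-2,-1,0] = (1 - (-15)) / (0 - (-2)) = 8
h[-1,0,1] = (3 - 1) / (1 - (-1)) = 1
h[0,1,2] = (-4 - 3) / (2 - 0) = -7/2
h[-2,-1,0,1] = (1 - 8) / (1 - (-2)) = -7/3
h[-1,0,1,2] = (-7/2 - 1) / (2 - (-1)) = -3/2
h[-2,-1,0,1,2] = (-3/2 - (-7/3)) / (2 - (-2)) = 5/24
h(4) = 9 + (-15)·(6) + 8·(6)·(5) + (-7/3)·(6)·(5)·(4) + (5/24)·(6)·(5)·(4)·(3) = -46

-46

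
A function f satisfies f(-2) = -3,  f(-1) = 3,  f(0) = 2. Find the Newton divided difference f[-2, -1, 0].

f[-2,-1] = (3 - (-3)) / (-1 - (-2)) = 6
f[-1,0] = (2 - 3) / (0 - (-1)) = -1
f[-2,-1,0] = (-1 - 6) / (0 - (-2)) = -7/2

-7/2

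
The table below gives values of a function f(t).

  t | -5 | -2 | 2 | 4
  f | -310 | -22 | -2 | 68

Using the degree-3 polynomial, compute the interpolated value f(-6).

-522

Evaluate each Lagrange basis at t = -6:
L_0(-6) = (-4)·(-8)·(-10)/[(-3)·(-7)·(-9)] = 320/189
L_1(-6) = (-1)·(-8)·(-10)/[(3)·(-4)·(-6)] = -10/9
L_2(-6) = (-1)·(-4)·(-10)/[(7)·(4)·(-2)] = 5/7
L_3(-6) = (-1)·(-4)·(-8)/[(9)·(6)·(2)] = -8/27
Sum: (-310)·(320/189) + (-22)·(-10/9) + (-2)·(5/7) + 68·(-8/27) = -522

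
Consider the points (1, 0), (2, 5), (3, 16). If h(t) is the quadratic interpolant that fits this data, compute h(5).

56

Evaluate each Lagrange basis at t = 5:
L_0(5) = (3)·(2)/[(-1)·(-2)] = 3
L_1(5) = (4)·(2)/[(1)·(-1)] = -8
L_2(5) = (4)·(3)/[(2)·(1)] = 6
Sum: 0 + 5·(-8) + 16·(6) = 56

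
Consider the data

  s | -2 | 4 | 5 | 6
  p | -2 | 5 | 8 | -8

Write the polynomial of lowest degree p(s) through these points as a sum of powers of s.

p(s) = -(205/168)s^3 + (493/56)s^2 - (151/84)s - 354/7

Newton's divided differences:
p[-2,4] = (5 - (-2)) / (4 - (-2)) = 7/6
p[4,5] = (8 - 5) / (5 - 4) = 3
p[5,6] = (-8 - 8) / (6 - 5) = -16
p[-2,4,5] = (3 - 7/6) / (5 - (-2)) = 11/42
p[4,5,6] = (-16 - 3) / (6 - 4) = -19/2
p[-2,4,5,6] = (-19/2 - 11/42) / (6 - (-2)) = -205/168
p(s) = -2 + (7/6)·(s + 2) + (11/42)·(s + 2)(s - 4) + (-205/168)·(s + 2)(s - 4)(s - 5)
Expanding: p(s) = -(205/168)s^3 + (493/56)s^2 - (151/84)s - 354/7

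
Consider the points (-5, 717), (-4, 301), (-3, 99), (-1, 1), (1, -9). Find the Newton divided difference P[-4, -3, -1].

51

P[-4,-3] = (99 - 301) / (-3 - (-4)) = -202
P[-3,-1] = (1 - 99) / (-1 - (-3)) = -49
P[-4,-3,-1] = (-49 - (-202)) / (-1 - (-4)) = 51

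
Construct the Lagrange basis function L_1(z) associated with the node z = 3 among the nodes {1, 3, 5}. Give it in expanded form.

L_1(z) = (z - 1)(z - 5) / [(2)·(-2)]
       = (z^2 - 6z + 5) / (-4)

L_1(z) = -(1/4)z^2 + (3/2)z - 5/4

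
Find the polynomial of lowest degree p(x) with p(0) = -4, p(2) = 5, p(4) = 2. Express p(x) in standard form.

p(x) = -(3/2)x^2 + (15/2)x - 4

Newton's divided differences:
p[0,2] = (5 - (-4)) / (2 - 0) = 9/2
p[2,4] = (2 - 5) / (4 - 2) = -3/2
p[0,2,4] = (-3/2 - 9/2) / (4 - 0) = -3/2
p(x) = -4 + (9/2)·x + (-3/2)·x(x - 2)
Expanding: p(x) = -(3/2)x^2 + (15/2)x - 4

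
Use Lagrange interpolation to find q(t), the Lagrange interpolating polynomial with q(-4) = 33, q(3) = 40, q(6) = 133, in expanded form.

q(t) = 3t^2 + 4t + 1

Build the Lagrange basis polynomials:
L_0(t) = (t - 3)(t - 6) / [70] = (1/70)t^2 - (9/70)t + 9/35
L_1(t) = (t + 4)(t - 6) / [-21] = -(1/21)t^2 + (2/21)t + 8/7
L_2(t) = (t + 4)(t - 3) / [30] = (1/30)t^2 + (1/30)t - 2/5
q(t) = 33·L_0 + 40·L_1 + 133·L_2
  33·L_0(t) = (33/70)t^2 - (297/70)t + 297/35
  40·L_1(t) = -(40/21)t^2 + (80/21)t + 320/7
  133·L_2(t) = (133/30)t^2 + (133/30)t - 266/5
Adding term by term: 3t^2 + 4t + 1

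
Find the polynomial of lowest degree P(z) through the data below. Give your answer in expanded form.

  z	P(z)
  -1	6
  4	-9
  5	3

L_0(z) = (z - 4)(z - 5) / [30] = (1/30)z^2 - (3/10)z + 2/3
L_1(z) = (z + 1)(z - 5) / [-5] = -(1/5)z^2 + (4/5)z + 1
L_2(z) = (z + 1)(z - 4) / [6] = (1/6)z^2 - (1/2)z - 2/3
P(z) = 6·L_0 + (-9)·L_1 + 3·L_2
  6·L_0(z) = (1/5)z^2 - (9/5)z + 4
  (-9)·L_1(z) = (9/5)z^2 - (36/5)z - 9
  3·L_2(z) = (1/2)z^2 - (3/2)z - 2
Adding term by term: (5/2)z^2 - (21/2)z - 7

P(z) = (5/2)z^2 - (21/2)z - 7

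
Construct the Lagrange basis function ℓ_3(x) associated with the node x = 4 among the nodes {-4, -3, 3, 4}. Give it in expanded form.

ℓ_3(x) = (x + 4)(x + 3)(x - 3) / [(8)·(7)·(1)]
       = (x^3 + 4x^2 - 9x - 36) / (56)

ℓ_3(x) = (1/56)x^3 + (1/14)x^2 - (9/56)x - 9/14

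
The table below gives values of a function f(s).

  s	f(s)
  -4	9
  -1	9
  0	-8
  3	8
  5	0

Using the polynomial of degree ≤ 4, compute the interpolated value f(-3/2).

17407/896

L_0(-3/2) = (-1/2)·(-3/2)·(-9/2)·(-13/2)/[(-3)·(-4)·(-7)·(-9)] = 13/448
L_1(-3/2) = (5/2)·(-3/2)·(-9/2)·(-13/2)/[(3)·(-1)·(-4)·(-6)] = 195/128
L_2(-3/2) = (5/2)·(-1/2)·(-9/2)·(-13/2)/[(4)·(1)·(-3)·(-5)] = -39/64
L_3(-3/2) = (5/2)·(-1/2)·(-3/2)·(-13/2)/[(7)·(4)·(3)·(-2)] = 65/896
L_4(-3/2) = (5/2)·(-1/2)·(-3/2)·(-9/2)/[(9)·(6)·(5)·(2)] = -1/64
Sum: 9·(13/448) + 9·(195/128) + (-8)·(-39/64) + 8·(65/896) + 0 = 17407/896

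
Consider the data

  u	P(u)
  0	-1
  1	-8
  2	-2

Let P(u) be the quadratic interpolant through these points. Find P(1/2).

Evaluate each Lagrange basis at u = 1/2:
L_0(1/2) = (-1/2)·(-3/2)/[(-1)·(-2)] = 3/8
L_1(1/2) = (1/2)·(-3/2)/[(1)·(-1)] = 3/4
L_2(1/2) = (1/2)·(-1/2)/[(2)·(1)] = -1/8
Sum: (-1)·(3/8) + (-8)·(3/4) + (-2)·(-1/8) = -49/8

-49/8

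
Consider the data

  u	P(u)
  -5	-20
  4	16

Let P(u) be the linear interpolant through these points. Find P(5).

L_0(5) = (1)/[(-9)] = -1/9
L_1(5) = (10)/[(9)] = 10/9
Sum: (-20)·(-1/9) + 16·(10/9) = 20

20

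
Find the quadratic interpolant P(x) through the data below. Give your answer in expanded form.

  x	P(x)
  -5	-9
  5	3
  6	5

Newton's divided differences:
P[-5,5] = (3 - (-9)) / (5 - (-5)) = 6/5
P[5,6] = (5 - 3) / (6 - 5) = 2
P[-5,5,6] = (2 - 6/5) / (6 - (-5)) = 4/55
P(x) = -9 + (6/5)·(x + 5) + (4/55)·(x + 5)(x - 5)
Expanding: P(x) = (4/55)x^2 + (6/5)x - 53/11

P(x) = (4/55)x^2 + (6/5)x - 53/11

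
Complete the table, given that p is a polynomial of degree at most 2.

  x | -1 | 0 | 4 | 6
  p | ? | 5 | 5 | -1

5/2

The 3 known values determine p uniquely (degree ≤ 2).
Evaluate each Lagrange basis at x = -1:
L_0(-1) = (-5)·(-7)/[(-4)·(-6)] = 35/24
L_1(-1) = (-1)·(-7)/[(4)·(-2)] = -7/8
L_2(-1) = (-1)·(-5)/[(6)·(2)] = 5/12
Sum: 5·(35/24) + 5·(-7/8) + (-1)·(5/12) = 5/2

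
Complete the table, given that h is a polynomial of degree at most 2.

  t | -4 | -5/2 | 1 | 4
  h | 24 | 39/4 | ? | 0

The 3 known values determine h uniquely (degree ≤ 2).
Evaluate each Lagrange basis at t = 1:
L_0(1) = (7/2)·(-3)/[(-3/2)·(-8)] = -7/8
L_1(1) = (5)·(-3)/[(3/2)·(-13/2)] = 20/13
L_2(1) = (5)·(7/2)/[(8)·(13/2)] = 35/104
Sum: 24·(-7/8) + 39/4·(20/13) + 0 = -6

-6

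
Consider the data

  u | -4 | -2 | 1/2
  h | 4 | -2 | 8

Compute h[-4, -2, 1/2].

14/9

h[-4,-2] = (-2 - 4) / (-2 - (-4)) = -3
h[-2,1/2] = (8 - (-2)) / (1/2 - (-2)) = 4
h[-4,-2,1/2] = (4 - (-3)) / (1/2 - (-4)) = 14/9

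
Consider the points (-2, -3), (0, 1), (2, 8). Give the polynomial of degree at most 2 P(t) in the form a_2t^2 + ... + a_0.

L_0(t) = t(t - 2) / [8] = (1/8)t^2 - (1/4)t
L_1(t) = (t + 2)(t - 2) / [-4] = -(1/4)t^2 + 1
L_2(t) = (t + 2)t / [8] = (1/8)t^2 + (1/4)t
P(t) = (-3)·L_0 + 1·L_1 + 8·L_2
  (-3)·L_0(t) = -(3/8)t^2 + (3/4)t
  1·L_1(t) = -(1/4)t^2 + 1
  8·L_2(t) = t^2 + 2t
Adding term by term: (3/8)t^2 + (11/4)t + 1

P(t) = (3/8)t^2 + (11/4)t + 1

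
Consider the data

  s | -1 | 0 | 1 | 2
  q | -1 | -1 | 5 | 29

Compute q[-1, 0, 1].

q[-1,0] = (-1 - (-1)) / (0 - (-1)) = 0
q[0,1] = (5 - (-1)) / (1 - 0) = 6
q[-1,0,1] = (6 - 0) / (1 - (-1)) = 3

3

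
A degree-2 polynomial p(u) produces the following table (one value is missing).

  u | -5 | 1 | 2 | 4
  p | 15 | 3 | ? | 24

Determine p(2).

8

The 3 known values determine p uniquely (degree ≤ 2).
L_0(2) = (1)·(-2)/[(-6)·(-9)] = -1/27
L_1(2) = (7)·(-2)/[(6)·(-3)] = 7/9
L_2(2) = (7)·(1)/[(9)·(3)] = 7/27
Sum: 15·(-1/27) + 3·(7/9) + 24·(7/27) = 8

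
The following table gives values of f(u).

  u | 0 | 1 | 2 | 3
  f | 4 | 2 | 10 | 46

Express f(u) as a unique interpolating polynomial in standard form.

Newton's divided differences:
f[0,1] = (2 - 4) / (1 - 0) = -2
f[1,2] = (10 - 2) / (2 - 1) = 8
f[2,3] = (46 - 10) / (3 - 2) = 36
f[0,1,2] = (8 - (-2)) / (2 - 0) = 5
f[1,2,3] = (36 - 8) / (3 - 1) = 14
f[0,1,2,3] = (14 - 5) / (3 - 0) = 3
f(u) = 4 + (-2)·u + 5·u(u - 1) + 3·u(u - 1)(u - 2)
Expanding: f(u) = 3u^3 - 4u^2 - u + 4

f(u) = 3u^3 - 4u^2 - u + 4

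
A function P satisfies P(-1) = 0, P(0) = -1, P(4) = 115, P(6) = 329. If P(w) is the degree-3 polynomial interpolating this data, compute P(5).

Evaluate each Lagrange basis at w = 5:
L_0(5) = (5)·(1)·(-1)/[(-1)·(-5)·(-7)] = 1/7
L_1(5) = (6)·(1)·(-1)/[(1)·(-4)·(-6)] = -1/4
L_2(5) = (6)·(5)·(-1)/[(5)·(4)·(-2)] = 3/4
L_3(5) = (6)·(5)·(1)/[(7)·(6)·(2)] = 5/14
Sum: 0 + (-1)·(-1/4) + 115·(3/4) + 329·(5/14) = 204

204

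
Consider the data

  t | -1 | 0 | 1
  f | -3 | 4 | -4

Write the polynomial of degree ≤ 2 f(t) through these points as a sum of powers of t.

Newton's divided differences:
f[-1,0] = (4 - (-3)) / (0 - (-1)) = 7
f[0,1] = (-4 - 4) / (1 - 0) = -8
f[-1,0,1] = (-8 - 7) / (1 - (-1)) = -15/2
f(t) = -3 + 7·(t + 1) + (-15/2)·(t + 1)t
Expanding: f(t) = -(15/2)t^2 - (1/2)t + 4

f(t) = -(15/2)t^2 - (1/2)t + 4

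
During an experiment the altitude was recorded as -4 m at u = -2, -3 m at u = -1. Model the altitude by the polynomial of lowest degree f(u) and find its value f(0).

-2

L_0(0) = (1)/[(-1)] = -1
L_1(0) = (2)/[(1)] = 2
Sum: (-4)·(-1) + (-3)·(2) = -2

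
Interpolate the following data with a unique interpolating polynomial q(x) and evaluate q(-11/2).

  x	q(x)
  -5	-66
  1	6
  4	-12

Evaluate each Lagrange basis at x = -11/2:
L_0(-11/2) = (-13/2)·(-19/2)/[(-6)·(-9)] = 247/216
L_1(-11/2) = (-1/2)·(-19/2)/[(6)·(-3)] = -19/72
L_2(-11/2) = (-1/2)·(-13/2)/[(9)·(3)] = 13/108
Sum: (-66)·(247/216) + 6·(-19/72) + (-12)·(13/108) = -157/2

-157/2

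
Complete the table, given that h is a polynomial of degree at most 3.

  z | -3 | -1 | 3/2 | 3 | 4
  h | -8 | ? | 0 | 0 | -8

-304/27

The 4 known values determine h uniquely (degree ≤ 3).
Evaluate each Lagrange basis at z = -1:
L_0(-1) = (-5/2)·(-4)·(-5)/[(-9/2)·(-6)·(-7)] = 50/189
L_1(-1) = (2)·(-4)·(-5)/[(9/2)·(-3/2)·(-5/2)] = 64/27
L_2(-1) = (2)·(-5/2)·(-5)/[(6)·(3/2)·(-1)] = -25/9
L_3(-1) = (2)·(-5/2)·(-4)/[(7)·(5/2)·(1)] = 8/7
Sum: (-8)·(50/189) + 0 + 0 + (-8)·(8/7) = -304/27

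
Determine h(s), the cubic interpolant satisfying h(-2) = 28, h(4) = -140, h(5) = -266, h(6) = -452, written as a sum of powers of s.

h(s) = -2s^3 - 4s + 4

Newton's divided differences:
h[-2,4] = (-140 - 28) / (4 - (-2)) = -28
h[4,5] = (-266 - (-140)) / (5 - 4) = -126
h[5,6] = (-452 - (-266)) / (6 - 5) = -186
h[-2,4,5] = (-126 - (-28)) / (5 - (-2)) = -14
h[4,5,6] = (-186 - (-126)) / (6 - 4) = -30
h[-2,4,5,6] = (-30 - (-14)) / (6 - (-2)) = -2
h(s) = 28 + (-28)·(s + 2) + (-14)·(s + 2)(s - 4) + (-2)·(s + 2)(s - 4)(s - 5)
Expanding: h(s) = -2s^3 - 4s + 4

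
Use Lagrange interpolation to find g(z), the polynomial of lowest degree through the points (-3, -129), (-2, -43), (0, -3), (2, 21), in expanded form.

Build the Lagrange basis polynomials:
L_0(z) = (z + 2)z(z - 2) / [-15] = -(1/15)z^3 + (4/15)z
L_1(z) = (z + 3)z(z - 2) / [8] = (1/8)z^3 + (1/8)z^2 - (3/4)z
L_2(z) = (z + 3)(z + 2)(z - 2) / [-12] = -(1/12)z^3 - (1/4)z^2 + (1/3)z + 1
L_3(z) = (z + 3)(z + 2)z / [40] = (1/40)z^3 + (1/8)z^2 + (3/20)z
g(z) = (-129)·L_0 + (-43)·L_1 + (-3)·L_2 + 21·L_3
  (-129)·L_0(z) = (43/5)z^3 - (172/5)z
  (-43)·L_1(z) = -(43/8)z^3 - (43/8)z^2 + (129/4)z
  (-3)·L_2(z) = (1/4)z^3 + (3/4)z^2 - z - 3
  21·L_3(z) = (21/40)z^3 + (21/8)z^2 + (63/20)z
Adding term by term: 4z^3 - 2z^2 - 3

g(z) = 4z^3 - 2z^2 - 3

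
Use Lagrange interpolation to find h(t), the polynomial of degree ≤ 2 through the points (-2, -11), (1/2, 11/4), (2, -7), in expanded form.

Build the Lagrange basis polynomials:
L_0(t) = (t - 1/2)(t - 2) / [10] = (1/10)t^2 - (1/4)t + 1/10
L_1(t) = (t + 2)(t - 2) / [-15/4] = -(4/15)t^2 + 16/15
L_2(t) = (t + 2)(t - 1/2) / [6] = (1/6)t^2 + (1/4)t - 1/6
h(t) = (-11)·L_0 + (11/4)·L_1 + (-7)·L_2
  (-11)·L_0(t) = -(11/10)t^2 + (11/4)t - 11/10
  (11/4)·L_1(t) = -(11/15)t^2 + 44/15
  (-7)·L_2(t) = -(7/6)t^2 - (7/4)t + 7/6
Adding term by term: -3t^2 + t + 3

h(t) = -3t^2 + t + 3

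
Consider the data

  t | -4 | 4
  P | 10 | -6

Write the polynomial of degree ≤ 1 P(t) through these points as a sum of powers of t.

Build the Lagrange basis polynomials:
L_0(t) = (t - 4) / [-8] = -(1/8)t + 1/2
L_1(t) = (t + 4) / [8] = (1/8)t + 1/2
P(t) = 10·L_0 + (-6)·L_1
  10·L_0(t) = -(5/4)t + 5
  (-6)·L_1(t) = -(3/4)t - 3
Adding term by term: -2t + 2

P(t) = -2t + 2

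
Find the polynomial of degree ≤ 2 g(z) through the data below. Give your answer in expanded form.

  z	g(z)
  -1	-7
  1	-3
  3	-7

g(z) = -z^2 + 2z - 4

Build the Lagrange basis polynomials:
L_0(z) = (z - 1)(z - 3) / [8] = (1/8)z^2 - (1/2)z + 3/8
L_1(z) = (z + 1)(z - 3) / [-4] = -(1/4)z^2 + (1/2)z + 3/4
L_2(z) = (z + 1)(z - 1) / [8] = (1/8)z^2 - 1/8
g(z) = (-7)·L_0 + (-3)·L_1 + (-7)·L_2
  (-7)·L_0(z) = -(7/8)z^2 + (7/2)z - 21/8
  (-3)·L_1(z) = (3/4)z^2 - (3/2)z - 9/4
  (-7)·L_2(z) = -(7/8)z^2 + 7/8
Adding term by term: -z^2 + 2z - 4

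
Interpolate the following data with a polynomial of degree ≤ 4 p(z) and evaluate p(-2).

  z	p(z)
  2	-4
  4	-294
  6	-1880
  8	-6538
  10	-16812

-48

L_0(-2) = (-6)·(-8)·(-10)·(-12)/[(-2)·(-4)·(-6)·(-8)] = 15
L_1(-2) = (-4)·(-8)·(-10)·(-12)/[(2)·(-2)·(-4)·(-6)] = -40
L_2(-2) = (-4)·(-6)·(-10)·(-12)/[(4)·(2)·(-2)·(-4)] = 45
L_3(-2) = (-4)·(-6)·(-8)·(-12)/[(6)·(4)·(2)·(-2)] = -24
L_4(-2) = (-4)·(-6)·(-8)·(-10)/[(8)·(6)·(4)·(2)] = 5
Sum: (-4)·(15) + (-294)·(-40) + (-1880)·(45) + (-6538)·(-24) + (-16812)·(5) = -48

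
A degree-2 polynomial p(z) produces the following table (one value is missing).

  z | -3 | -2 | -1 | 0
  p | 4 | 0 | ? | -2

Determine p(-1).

-2

The 3 known values determine p uniquely (degree ≤ 2).
L_0(-1) = (1)·(-1)/[(-1)·(-3)] = -1/3
L_1(-1) = (2)·(-1)/[(1)·(-2)] = 1
L_2(-1) = (2)·(1)/[(3)·(2)] = 1/3
Sum: 4·(-1/3) + 0 + (-2)·(1/3) = -2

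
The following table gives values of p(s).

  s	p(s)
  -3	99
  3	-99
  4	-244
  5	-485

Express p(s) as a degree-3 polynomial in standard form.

Build the Lagrange basis polynomials:
L_0(s) = (s - 3)(s - 4)(s - 5) / [-336] = -(1/336)s^3 + (1/28)s^2 - (47/336)s + 5/28
L_1(s) = (s + 3)(s - 4)(s - 5) / [12] = (1/12)s^3 - (1/2)s^2 - (7/12)s + 5
L_2(s) = (s + 3)(s - 3)(s - 5) / [-7] = -(1/7)s^3 + (5/7)s^2 + (9/7)s - 45/7
L_3(s) = (s + 3)(s - 3)(s - 4) / [16] = (1/16)s^3 - (1/4)s^2 - (9/16)s + 9/4
p(s) = 99·L_0 + (-99)·L_1 + (-244)·L_2 + (-485)·L_3
  99·L_0(s) = -(33/112)s^3 + (99/28)s^2 - (1551/112)s + 495/28
  (-99)·L_1(s) = -(33/4)s^3 + (99/2)s^2 + (231/4)s - 495
  (-244)·L_2(s) = (244/7)s^3 - (1220/7)s^2 - (2196/7)s + 10980/7
  (-485)·L_3(s) = -(485/16)s^3 + (485/4)s^2 + (4365/16)s - 4365/4
Adding term by term: -4s^3 + 3s

p(s) = -4s^3 + 3s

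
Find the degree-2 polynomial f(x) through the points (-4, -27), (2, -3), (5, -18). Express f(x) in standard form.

f(x) = -x^2 + 2x - 3

Build the Lagrange basis polynomials:
L_0(x) = (x - 2)(x - 5) / [54] = (1/54)x^2 - (7/54)x + 5/27
L_1(x) = (x + 4)(x - 5) / [-18] = -(1/18)x^2 + (1/18)x + 10/9
L_2(x) = (x + 4)(x - 2) / [27] = (1/27)x^2 + (2/27)x - 8/27
f(x) = (-27)·L_0 + (-3)·L_1 + (-18)·L_2
  (-27)·L_0(x) = -(1/2)x^2 + (7/2)x - 5
  (-3)·L_1(x) = (1/6)x^2 - (1/6)x - 10/3
  (-18)·L_2(x) = -(2/3)x^2 - (4/3)x + 16/3
Adding term by term: -x^2 + 2x - 3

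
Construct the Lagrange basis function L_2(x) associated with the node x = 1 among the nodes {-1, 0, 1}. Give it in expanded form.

L_2(x) = (x + 1)x / [(2)·(1)]
       = (x^2 + x) / (2)

L_2(x) = (1/2)x^2 + (1/2)x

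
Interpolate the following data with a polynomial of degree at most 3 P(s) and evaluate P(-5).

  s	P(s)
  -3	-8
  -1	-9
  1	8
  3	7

L_0(-5) = (-4)·(-6)·(-8)/[(-2)·(-4)·(-6)] = 4
L_1(-5) = (-2)·(-6)·(-8)/[(2)·(-2)·(-4)] = -6
L_2(-5) = (-2)·(-4)·(-8)/[(4)·(2)·(-2)] = 4
L_3(-5) = (-2)·(-4)·(-6)/[(6)·(4)·(2)] = -1
Sum: (-8)·(4) + (-9)·(-6) + 8·(4) + 7·(-1) = 47

47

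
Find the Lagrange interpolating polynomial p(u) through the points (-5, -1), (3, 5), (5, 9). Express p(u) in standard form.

Build the Lagrange basis polynomials:
L_0(u) = (u - 3)(u - 5) / [80] = (1/80)u^2 - (1/10)u + 3/16
L_1(u) = (u + 5)(u - 5) / [-16] = -(1/16)u^2 + 25/16
L_2(u) = (u + 5)(u - 3) / [20] = (1/20)u^2 + (1/10)u - 3/4
p(u) = (-1)·L_0 + 5·L_1 + 9·L_2
  (-1)·L_0(u) = -(1/80)u^2 + (1/10)u - 3/16
  5·L_1(u) = -(5/16)u^2 + 125/16
  9·L_2(u) = (9/20)u^2 + (9/10)u - 27/4
Adding term by term: (1/8)u^2 + u + 7/8

p(u) = (1/8)u^2 + u + 7/8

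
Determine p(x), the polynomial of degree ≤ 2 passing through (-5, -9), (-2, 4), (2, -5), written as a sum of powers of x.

p(x) = -(79/84)x^2 - (9/4)x + 137/42

Build the Lagrange basis polynomials:
L_0(x) = (x + 2)(x - 2) / [21] = (1/21)x^2 - 4/21
L_1(x) = (x + 5)(x - 2) / [-12] = -(1/12)x^2 - (1/4)x + 5/6
L_2(x) = (x + 5)(x + 2) / [28] = (1/28)x^2 + (1/4)x + 5/14
p(x) = (-9)·L_0 + 4·L_1 + (-5)·L_2
  (-9)·L_0(x) = -(3/7)x^2 + 12/7
  4·L_1(x) = -(1/3)x^2 - x + 10/3
  (-5)·L_2(x) = -(5/28)x^2 - (5/4)x - 25/14
Adding term by term: -(79/84)x^2 - (9/4)x + 137/42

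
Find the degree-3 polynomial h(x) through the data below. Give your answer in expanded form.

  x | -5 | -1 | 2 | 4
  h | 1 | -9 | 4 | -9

h(x) = -(22/63)x^3 - (53/126)x^2 + (731/126)x - 197/63

Newton's divided differences:
h[-5,-1] = (-9 - 1) / (-1 - (-5)) = -5/2
h[-1,2] = (4 - (-9)) / (2 - (-1)) = 13/3
h[2,4] = (-9 - 4) / (4 - 2) = -13/2
h[-5,-1,2] = (13/3 - (-5/2)) / (2 - (-5)) = 41/42
h[-1,2,4] = (-13/2 - 13/3) / (4 - (-1)) = -13/6
h[-5,-1,2,4] = (-13/6 - 41/42) / (4 - (-5)) = -22/63
h(x) = 1 + (-5/2)·(x + 5) + (41/42)·(x + 5)(x + 1) + (-22/63)·(x + 5)(x + 1)(x - 2)
Expanding: h(x) = -(22/63)x^3 - (53/126)x^2 + (731/126)x - 197/63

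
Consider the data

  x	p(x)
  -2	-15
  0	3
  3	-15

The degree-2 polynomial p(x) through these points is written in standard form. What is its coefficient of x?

L_0(x) = x(x - 3) / [10] = (1/10)x^2 - (3/10)x
L_1(x) = (x + 2)(x - 3) / [-6] = -(1/6)x^2 + (1/6)x + 1
L_2(x) = (x + 2)x / [15] = (1/15)x^2 + (2/15)x
p(x) = (-15)·L_0 + 3·L_1 + (-15)·L_2
Only the coefficient of x is needed; take it from each L_i and combine:
(-15)·(-3/10) + 3·(1/6) + (-15)·(2/15) = 3

3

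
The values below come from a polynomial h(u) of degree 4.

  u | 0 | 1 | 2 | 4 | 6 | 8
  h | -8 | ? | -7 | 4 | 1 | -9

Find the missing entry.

The 5 known values determine h uniquely (degree ≤ 4).
L_0(1) = (-1)·(-3)·(-5)·(-7)/[(-2)·(-4)·(-6)·(-8)] = 35/128
L_1(1) = (1)·(-3)·(-5)·(-7)/[(2)·(-2)·(-4)·(-6)] = 35/32
L_2(1) = (1)·(-1)·(-5)·(-7)/[(4)·(2)·(-2)·(-4)] = -35/64
L_3(1) = (1)·(-1)·(-3)·(-7)/[(6)·(4)·(2)·(-2)] = 7/32
L_4(1) = (1)·(-1)·(-3)·(-5)/[(8)·(6)·(4)·(2)] = -5/128
Sum: (-8)·(35/128) + (-7)·(35/32) + 4·(-35/64) + 1·(7/32) + (-9)·(-5/128) = -1467/128

-1467/128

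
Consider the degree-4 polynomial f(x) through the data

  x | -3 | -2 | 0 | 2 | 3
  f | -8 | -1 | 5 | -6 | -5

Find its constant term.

L_0(x) = (x + 2)x(x - 2)(x - 3) / [90] = (1/90)x^4 - (1/30)x^3 - (2/45)x^2 + (2/15)x
L_1(x) = (x + 3)x(x - 2)(x - 3) / [-40] = -(1/40)x^4 + (1/20)x^3 + (9/40)x^2 - (9/20)x
L_2(x) = (x + 3)(x + 2)(x - 2)(x - 3) / [36] = (1/36)x^4 - (13/36)x^2 + 1
L_3(x) = (x + 3)(x + 2)x(x - 3) / [-40] = -(1/40)x^4 - (1/20)x^3 + (9/40)x^2 + (9/20)x
L_4(x) = (x + 3)(x + 2)x(x - 2) / [90] = (1/90)x^4 + (1/30)x^3 - (2/45)x^2 - (2/15)x
f(x) = (-8)·L_0 + (-1)·L_1 + 5·L_2 + (-6)·L_3 + (-5)·L_4
Only the constant term is needed; take it from each L_i and combine:
(-8)·(0) + (-1)·(0) + 5·(1) + (-6)·(0) + (-5)·(0) = 5

5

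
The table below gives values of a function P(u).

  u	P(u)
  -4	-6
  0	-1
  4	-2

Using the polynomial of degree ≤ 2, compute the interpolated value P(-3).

-67/16

Evaluate each Lagrange basis at u = -3:
L_0(-3) = (-3)·(-7)/[(-4)·(-8)] = 21/32
L_1(-3) = (1)·(-7)/[(4)·(-4)] = 7/16
L_2(-3) = (1)·(-3)/[(8)·(4)] = -3/32
Sum: (-6)·(21/32) + (-1)·(7/16) + (-2)·(-3/32) = -67/16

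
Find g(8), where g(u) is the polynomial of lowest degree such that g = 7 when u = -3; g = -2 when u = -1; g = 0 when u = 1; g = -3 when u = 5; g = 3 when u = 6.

1031/20

Evaluate each Lagrange basis at u = 8:
L_0(8) = (9)·(7)·(3)·(2)/[(-2)·(-4)·(-8)·(-9)] = 21/32
L_1(8) = (11)·(7)·(3)·(2)/[(2)·(-2)·(-6)·(-7)] = -11/4
L_2(8) = (11)·(9)·(3)·(2)/[(4)·(2)·(-4)·(-5)] = 297/80
L_3(8) = (11)·(9)·(7)·(2)/[(8)·(6)·(4)·(-1)] = -231/32
L_4(8) = (11)·(9)·(7)·(3)/[(9)·(7)·(5)·(1)] = 33/5
Sum: 7·(21/32) + (-2)·(-11/4) + 0 + (-3)·(-231/32) + 3·(33/5) = 1031/20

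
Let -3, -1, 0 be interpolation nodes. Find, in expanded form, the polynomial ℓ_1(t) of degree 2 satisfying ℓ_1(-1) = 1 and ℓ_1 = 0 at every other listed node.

ℓ_1(t) = (t + 3)t / [(2)·(-1)]
       = (t^2 + 3t) / (-2)

ℓ_1(t) = -(1/2)t^2 - (3/2)t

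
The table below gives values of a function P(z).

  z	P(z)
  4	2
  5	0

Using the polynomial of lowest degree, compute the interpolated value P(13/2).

Evaluate each Lagrange basis at z = 13/2:
L_0(13/2) = (3/2)/[(-1)] = -3/2
L_1(13/2) = (5/2)/[(1)] = 5/2
Sum: 2·(-3/2) + 0 = -3

-3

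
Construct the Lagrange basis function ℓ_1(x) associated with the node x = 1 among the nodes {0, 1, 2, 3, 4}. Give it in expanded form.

ℓ_1(x) = -(1/6)x^4 + (3/2)x^3 - (13/3)x^2 + 4x

ℓ_1(x) = x(x - 2)(x - 3)(x - 4) / [(1)·(-1)·(-2)·(-3)]
       = (x^4 - 9x^3 + 26x^2 - 24x) / (-6)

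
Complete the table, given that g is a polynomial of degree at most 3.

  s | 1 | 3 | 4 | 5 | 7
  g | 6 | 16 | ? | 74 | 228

The 4 known values determine g uniquely (degree ≤ 3).
Evaluate each Lagrange basis at s = 4:
L_0(4) = (1)·(-1)·(-3)/[(-2)·(-4)·(-6)] = -1/16
L_1(4) = (3)·(-1)·(-3)/[(2)·(-2)·(-4)] = 9/16
L_2(4) = (3)·(1)·(-3)/[(4)·(2)·(-2)] = 9/16
L_3(4) = (3)·(1)·(-1)/[(6)·(4)·(2)] = -1/16
Sum: 6·(-1/16) + 16·(9/16) + 74·(9/16) + 228·(-1/16) = 36

36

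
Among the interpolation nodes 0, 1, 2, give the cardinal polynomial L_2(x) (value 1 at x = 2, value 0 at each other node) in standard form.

L_2(x) = (1/2)x^2 - (1/2)x

L_2(x) = x(x - 1) / [(2)·(1)]
       = (x^2 - x) / (2)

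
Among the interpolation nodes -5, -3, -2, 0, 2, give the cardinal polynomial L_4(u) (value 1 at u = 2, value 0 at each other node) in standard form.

L_4(u) = (u + 5)(u + 3)(u + 2)u / [(7)·(5)·(4)·(2)]
       = (u^4 + 10u^3 + 31u^2 + 30u) / (280)

L_4(u) = (1/280)u^4 + (1/28)u^3 + (31/280)u^2 + (3/28)u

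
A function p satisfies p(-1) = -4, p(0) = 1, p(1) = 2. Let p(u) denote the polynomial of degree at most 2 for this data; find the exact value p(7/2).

-13

Evaluate each Lagrange basis at u = 7/2:
L_0(7/2) = (7/2)·(5/2)/[(-1)·(-2)] = 35/8
L_1(7/2) = (9/2)·(5/2)/[(1)·(-1)] = -45/4
L_2(7/2) = (9/2)·(7/2)/[(2)·(1)] = 63/8
Sum: (-4)·(35/8) + 1·(-45/4) + 2·(63/8) = -13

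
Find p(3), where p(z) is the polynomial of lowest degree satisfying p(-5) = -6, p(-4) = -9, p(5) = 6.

-58/15

L_0(3) = (7)·(-2)/[(-1)·(-10)] = -7/5
L_1(3) = (8)·(-2)/[(1)·(-9)] = 16/9
L_2(3) = (8)·(7)/[(10)·(9)] = 28/45
Sum: (-6)·(-7/5) + (-9)·(16/9) + 6·(28/45) = -58/15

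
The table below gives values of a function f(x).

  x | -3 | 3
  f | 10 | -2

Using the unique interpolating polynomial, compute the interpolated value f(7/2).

-3

L_0(7/2) = (1/2)/[(-6)] = -1/12
L_1(7/2) = (13/2)/[(6)] = 13/12
Sum: 10·(-1/12) + (-2)·(13/12) = -3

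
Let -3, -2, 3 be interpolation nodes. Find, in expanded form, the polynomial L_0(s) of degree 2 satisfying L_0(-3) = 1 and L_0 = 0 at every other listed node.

L_0(s) = (1/6)s^2 - (1/6)s - 1

L_0(s) = (s + 2)(s - 3) / [(-1)·(-6)]
       = (s^2 - s - 6) / (6)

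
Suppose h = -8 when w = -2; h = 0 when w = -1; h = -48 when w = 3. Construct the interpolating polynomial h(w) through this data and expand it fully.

Build the Lagrange basis polynomials:
L_0(w) = (w + 1)(w - 3) / [5] = (1/5)w^2 - (2/5)w - 3/5
L_1(w) = (w + 2)(w - 3) / [-4] = -(1/4)w^2 + (1/4)w + 3/2
L_2(w) = (w + 2)(w + 1) / [20] = (1/20)w^2 + (3/20)w + 1/10
h(w) = (-8)·L_0 + 0·L_1 + (-48)·L_2
  (-8)·L_0(w) = -(8/5)w^2 + (16/5)w + 24/5
  0·L_1(w) = 0
  (-48)·L_2(w) = -(12/5)w^2 - (36/5)w - 24/5
Adding term by term: -4w^2 - 4w

h(w) = -4w^2 - 4w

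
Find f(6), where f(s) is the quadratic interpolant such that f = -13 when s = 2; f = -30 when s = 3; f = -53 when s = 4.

Evaluate each Lagrange basis at s = 6:
L_0(6) = (3)·(2)/[(-1)·(-2)] = 3
L_1(6) = (4)·(2)/[(1)·(-1)] = -8
L_2(6) = (4)·(3)/[(2)·(1)] = 6
Sum: (-13)·(3) + (-30)·(-8) + (-53)·(6) = -117

-117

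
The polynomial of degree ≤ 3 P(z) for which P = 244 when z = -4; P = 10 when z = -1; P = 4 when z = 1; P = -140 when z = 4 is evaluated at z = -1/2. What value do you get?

Evaluate each Lagrange basis at z = -1/2:
L_0(-1/2) = (1/2)·(-3/2)·(-9/2)/[(-3)·(-5)·(-8)] = -9/320
L_1(-1/2) = (7/2)·(-3/2)·(-9/2)/[(3)·(-2)·(-5)] = 63/80
L_2(-1/2) = (7/2)·(1/2)·(-9/2)/[(5)·(2)·(-3)] = 21/80
L_3(-1/2) = (7/2)·(1/2)·(-3/2)/[(8)·(5)·(3)] = -7/320
Sum: 244·(-9/320) + 10·(63/80) + 4·(21/80) + (-140)·(-7/320) = 41/8

41/8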